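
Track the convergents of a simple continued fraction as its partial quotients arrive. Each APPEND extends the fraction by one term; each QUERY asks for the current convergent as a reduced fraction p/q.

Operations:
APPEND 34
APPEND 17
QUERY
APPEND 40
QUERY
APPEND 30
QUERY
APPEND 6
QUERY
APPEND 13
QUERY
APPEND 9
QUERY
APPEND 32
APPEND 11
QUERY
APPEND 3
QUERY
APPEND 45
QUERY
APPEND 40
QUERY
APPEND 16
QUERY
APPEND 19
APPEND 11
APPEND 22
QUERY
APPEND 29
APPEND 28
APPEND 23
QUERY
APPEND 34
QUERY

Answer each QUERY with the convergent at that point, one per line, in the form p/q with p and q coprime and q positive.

579/17
23194/681
696399/20447
4201588/123363
55317043/1624166
502054975/14740857
177833893648/5221388347
549622757187/16137496631
24910857967063/731408736742
996983941439707/29272486966311
15976653921002375/469091200197718
74357964637299866426/2183227292050027375
1394747073102016184841043/40951226816874719558645
47481947760514784533394556/1394119442834360285455433

APPEND 34: p_0 = 34·1 + 0 = 34, q_0 = 34·0 + 1 = 1 → 34/1
APPEND 17: p_1 = 17·34 + 1 = 579, q_1 = 17·1 + 0 = 17 → 579/17
APPEND 40: p_2 = 40·579 + 34 = 23194, q_2 = 40·17 + 1 = 681 → 23194/681
APPEND 30: p_3 = 30·23194 + 579 = 696399, q_3 = 30·681 + 17 = 20447 → 696399/20447
APPEND 6: p_4 = 6·696399 + 23194 = 4201588, q_4 = 6·20447 + 681 = 123363 → 4201588/123363
APPEND 13: p_5 = 13·4201588 + 696399 = 55317043, q_5 = 13·123363 + 20447 = 1624166 → 55317043/1624166
APPEND 9: p_6 = 9·55317043 + 4201588 = 502054975, q_6 = 9·1624166 + 123363 = 14740857 → 502054975/14740857
APPEND 32: p_7 = 32·502054975 + 55317043 = 16121076243, q_7 = 32·14740857 + 1624166 = 473331590 → 16121076243/473331590
APPEND 11: p_8 = 11·16121076243 + 502054975 = 177833893648, q_8 = 11·473331590 + 14740857 = 5221388347 → 177833893648/5221388347
APPEND 3: p_9 = 3·177833893648 + 16121076243 = 549622757187, q_9 = 3·5221388347 + 473331590 = 16137496631 → 549622757187/16137496631
APPEND 45: p_10 = 45·549622757187 + 177833893648 = 24910857967063, q_10 = 45·16137496631 + 5221388347 = 731408736742 → 24910857967063/731408736742
APPEND 40: p_11 = 40·24910857967063 + 549622757187 = 996983941439707, q_11 = 40·731408736742 + 16137496631 = 29272486966311 → 996983941439707/29272486966311
APPEND 16: p_12 = 16·996983941439707 + 24910857967063 = 15976653921002375, q_12 = 16·29272486966311 + 731408736742 = 469091200197718 → 15976653921002375/469091200197718
APPEND 19: p_13 = 19·15976653921002375 + 996983941439707 = 304553408440484832, q_13 = 19·469091200197718 + 29272486966311 = 8942005290722953 → 304553408440484832/8942005290722953
APPEND 11: p_14 = 11·304553408440484832 + 15976653921002375 = 3366064146766335527, q_14 = 11·8942005290722953 + 469091200197718 = 98831149398150201 → 3366064146766335527/98831149398150201
APPEND 22: p_15 = 22·3366064146766335527 + 304553408440484832 = 74357964637299866426, q_15 = 22·98831149398150201 + 8942005290722953 = 2183227292050027375 → 74357964637299866426/2183227292050027375
APPEND 29: p_16 = 29·74357964637299866426 + 3366064146766335527 = 2159747038628462461881, q_16 = 29·2183227292050027375 + 98831149398150201 = 63412422618848944076 → 2159747038628462461881/63412422618848944076
APPEND 28: p_17 = 28·2159747038628462461881 + 74357964637299866426 = 60547275046234248799094, q_17 = 28·63412422618848944076 + 2183227292050027375 = 1777731060619820461503 → 60547275046234248799094/1777731060619820461503
APPEND 23: p_18 = 23·60547275046234248799094 + 2159747038628462461881 = 1394747073102016184841043, q_18 = 23·1777731060619820461503 + 63412422618848944076 = 40951226816874719558645 → 1394747073102016184841043/40951226816874719558645
APPEND 34: p_19 = 34·1394747073102016184841043 + 60547275046234248799094 = 47481947760514784533394556, q_19 = 34·40951226816874719558645 + 1777731060619820461503 = 1394119442834360285455433 → 47481947760514784533394556/1394119442834360285455433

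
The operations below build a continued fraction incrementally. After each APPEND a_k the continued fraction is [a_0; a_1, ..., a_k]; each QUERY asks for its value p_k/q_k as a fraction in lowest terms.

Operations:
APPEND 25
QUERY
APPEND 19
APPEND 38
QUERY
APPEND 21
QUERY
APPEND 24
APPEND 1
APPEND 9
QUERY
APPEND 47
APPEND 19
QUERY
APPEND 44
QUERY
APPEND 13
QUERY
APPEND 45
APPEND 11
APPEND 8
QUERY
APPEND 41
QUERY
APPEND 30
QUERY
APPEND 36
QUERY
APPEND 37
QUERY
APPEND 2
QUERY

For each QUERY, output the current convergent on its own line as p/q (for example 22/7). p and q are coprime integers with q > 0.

APPEND 25: p_0 = 25·1 + 0 = 25, q_0 = 25·0 + 1 = 1 → 25/1
APPEND 19: p_1 = 19·25 + 1 = 476, q_1 = 19·1 + 0 = 19 → 476/19
APPEND 38: p_2 = 38·476 + 25 = 18113, q_2 = 38·19 + 1 = 723 → 18113/723
APPEND 21: p_3 = 21·18113 + 476 = 380849, q_3 = 21·723 + 19 = 15202 → 380849/15202
APPEND 24: p_4 = 24·380849 + 18113 = 9158489, q_4 = 24·15202 + 723 = 365571 → 9158489/365571
APPEND 1: p_5 = 1·9158489 + 380849 = 9539338, q_5 = 1·365571 + 15202 = 380773 → 9539338/380773
APPEND 9: p_6 = 9·9539338 + 9158489 = 95012531, q_6 = 9·380773 + 365571 = 3792528 → 95012531/3792528
APPEND 47: p_7 = 47·95012531 + 9539338 = 4475128295, q_7 = 47·3792528 + 380773 = 178629589 → 4475128295/178629589
APPEND 19: p_8 = 19·4475128295 + 95012531 = 85122450136, q_8 = 19·178629589 + 3792528 = 3397754719 → 85122450136/3397754719
APPEND 44: p_9 = 44·85122450136 + 4475128295 = 3749862934279, q_9 = 44·3397754719 + 178629589 = 149679837225 → 3749862934279/149679837225
APPEND 13: p_10 = 13·3749862934279 + 85122450136 = 48833340595763, q_10 = 13·149679837225 + 3397754719 = 1949235638644 → 48833340595763/1949235638644
APPEND 45: p_11 = 45·48833340595763 + 3749862934279 = 2201250189743614, q_11 = 45·1949235638644 + 149679837225 = 87865283576205 → 2201250189743614/87865283576205
APPEND 11: p_12 = 11·2201250189743614 + 48833340595763 = 24262585427775517, q_12 = 11·87865283576205 + 1949235638644 = 968467354976899 → 24262585427775517/968467354976899
APPEND 8: p_13 = 8·24262585427775517 + 2201250189743614 = 196301933611947750, q_13 = 8·968467354976899 + 87865283576205 = 7835604123391397 → 196301933611947750/7835604123391397
APPEND 41: p_14 = 41·196301933611947750 + 24262585427775517 = 8072641863517633267, q_14 = 41·7835604123391397 + 968467354976899 = 322228236414024176 → 8072641863517633267/322228236414024176
APPEND 30: p_15 = 30·8072641863517633267 + 196301933611947750 = 242375557839140945760, q_15 = 30·322228236414024176 + 7835604123391397 = 9674682696544116677 → 242375557839140945760/9674682696544116677
APPEND 36: p_16 = 36·242375557839140945760 + 8072641863517633267 = 8733592724072591680627, q_16 = 36·9674682696544116677 + 322228236414024176 = 348610805312002224548 → 8733592724072591680627/348610805312002224548
APPEND 37: p_17 = 37·8733592724072591680627 + 242375557839140945760 = 323385306348525033128959, q_17 = 37·348610805312002224548 + 9674682696544116677 = 12908274479240626424953 → 323385306348525033128959/12908274479240626424953
APPEND 2: p_18 = 2·323385306348525033128959 + 8733592724072591680627 = 655504205421122657938545, q_18 = 2·12908274479240626424953 + 348610805312002224548 = 26165159763793255074454 → 655504205421122657938545/26165159763793255074454

25/1
18113/723
380849/15202
95012531/3792528
85122450136/3397754719
3749862934279/149679837225
48833340595763/1949235638644
196301933611947750/7835604123391397
8072641863517633267/322228236414024176
242375557839140945760/9674682696544116677
8733592724072591680627/348610805312002224548
323385306348525033128959/12908274479240626424953
655504205421122657938545/26165159763793255074454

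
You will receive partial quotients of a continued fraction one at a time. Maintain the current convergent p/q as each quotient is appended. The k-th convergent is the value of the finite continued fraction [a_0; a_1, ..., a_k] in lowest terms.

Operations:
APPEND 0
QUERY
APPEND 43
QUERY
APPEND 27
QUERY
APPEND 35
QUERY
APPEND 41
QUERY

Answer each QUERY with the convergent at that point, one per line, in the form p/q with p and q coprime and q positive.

APPEND 0: p_0 = 0·1 + 0 = 0, q_0 = 0·0 + 1 = 1 → 0/1
APPEND 43: p_1 = 43·0 + 1 = 1, q_1 = 43·1 + 0 = 43 → 1/43
APPEND 27: p_2 = 27·1 + 0 = 27, q_2 = 27·43 + 1 = 1162 → 27/1162
APPEND 35: p_3 = 35·27 + 1 = 946, q_3 = 35·1162 + 43 = 40713 → 946/40713
APPEND 41: p_4 = 41·946 + 27 = 38813, q_4 = 41·40713 + 1162 = 1670395 → 38813/1670395

0/1
1/43
27/1162
946/40713
38813/1670395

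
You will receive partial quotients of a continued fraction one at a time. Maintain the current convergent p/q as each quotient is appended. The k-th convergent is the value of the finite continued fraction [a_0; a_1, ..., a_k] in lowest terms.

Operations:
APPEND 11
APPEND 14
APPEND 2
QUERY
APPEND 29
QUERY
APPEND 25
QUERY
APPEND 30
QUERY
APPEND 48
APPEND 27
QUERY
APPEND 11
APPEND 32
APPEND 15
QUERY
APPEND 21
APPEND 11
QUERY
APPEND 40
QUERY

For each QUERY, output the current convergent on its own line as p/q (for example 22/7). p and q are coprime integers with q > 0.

321/29
9464/855
236921/21404
7117094/642975
9237267785/834516483
49177376292483/4442799760922
11445139944481627/1033980843277201
458841594376373184/41452828098680429

APPEND 11: p_0 = 11·1 + 0 = 11, q_0 = 11·0 + 1 = 1 → 11/1
APPEND 14: p_1 = 14·11 + 1 = 155, q_1 = 14·1 + 0 = 14 → 155/14
APPEND 2: p_2 = 2·155 + 11 = 321, q_2 = 2·14 + 1 = 29 → 321/29
APPEND 29: p_3 = 29·321 + 155 = 9464, q_3 = 29·29 + 14 = 855 → 9464/855
APPEND 25: p_4 = 25·9464 + 321 = 236921, q_4 = 25·855 + 29 = 21404 → 236921/21404
APPEND 30: p_5 = 30·236921 + 9464 = 7117094, q_5 = 30·21404 + 855 = 642975 → 7117094/642975
APPEND 48: p_6 = 48·7117094 + 236921 = 341857433, q_6 = 48·642975 + 21404 = 30884204 → 341857433/30884204
APPEND 27: p_7 = 27·341857433 + 7117094 = 9237267785, q_7 = 27·30884204 + 642975 = 834516483 → 9237267785/834516483
APPEND 11: p_8 = 11·9237267785 + 341857433 = 101951803068, q_8 = 11·834516483 + 30884204 = 9210565517 → 101951803068/9210565517
APPEND 32: p_9 = 32·101951803068 + 9237267785 = 3271694965961, q_9 = 32·9210565517 + 834516483 = 295572613027 → 3271694965961/295572613027
APPEND 15: p_10 = 15·3271694965961 + 101951803068 = 49177376292483, q_10 = 15·295572613027 + 9210565517 = 4442799760922 → 49177376292483/4442799760922
APPEND 21: p_11 = 21·49177376292483 + 3271694965961 = 1035996597108104, q_11 = 21·4442799760922 + 295572613027 = 93594367592389 → 1035996597108104/93594367592389
APPEND 11: p_12 = 11·1035996597108104 + 49177376292483 = 11445139944481627, q_12 = 11·93594367592389 + 4442799760922 = 1033980843277201 → 11445139944481627/1033980843277201
APPEND 40: p_13 = 40·11445139944481627 + 1035996597108104 = 458841594376373184, q_13 = 40·1033980843277201 + 93594367592389 = 41452828098680429 → 458841594376373184/41452828098680429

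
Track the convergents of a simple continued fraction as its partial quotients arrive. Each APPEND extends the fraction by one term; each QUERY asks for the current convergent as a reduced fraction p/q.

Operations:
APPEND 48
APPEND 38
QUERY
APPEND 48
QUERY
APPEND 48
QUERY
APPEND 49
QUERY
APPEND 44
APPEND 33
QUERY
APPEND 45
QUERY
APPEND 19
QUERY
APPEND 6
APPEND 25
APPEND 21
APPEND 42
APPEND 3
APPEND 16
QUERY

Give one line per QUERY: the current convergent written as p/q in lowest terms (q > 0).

1825/38
87648/1825
4208929/87638
206325169/4296087
299929365214/6245106465
13505903950995/281218906391
256912104434119/5349404327894
1709470385657527919398/35594462548135811577

APPEND 48: p_0 = 48·1 + 0 = 48, q_0 = 48·0 + 1 = 1 → 48/1
APPEND 38: p_1 = 38·48 + 1 = 1825, q_1 = 38·1 + 0 = 38 → 1825/38
APPEND 48: p_2 = 48·1825 + 48 = 87648, q_2 = 48·38 + 1 = 1825 → 87648/1825
APPEND 48: p_3 = 48·87648 + 1825 = 4208929, q_3 = 48·1825 + 38 = 87638 → 4208929/87638
APPEND 49: p_4 = 49·4208929 + 87648 = 206325169, q_4 = 49·87638 + 1825 = 4296087 → 206325169/4296087
APPEND 44: p_5 = 44·206325169 + 4208929 = 9082516365, q_5 = 44·4296087 + 87638 = 189115466 → 9082516365/189115466
APPEND 33: p_6 = 33·9082516365 + 206325169 = 299929365214, q_6 = 33·189115466 + 4296087 = 6245106465 → 299929365214/6245106465
APPEND 45: p_7 = 45·299929365214 + 9082516365 = 13505903950995, q_7 = 45·6245106465 + 189115466 = 281218906391 → 13505903950995/281218906391
APPEND 19: p_8 = 19·13505903950995 + 299929365214 = 256912104434119, q_8 = 19·281218906391 + 6245106465 = 5349404327894 → 256912104434119/5349404327894
APPEND 6: p_9 = 6·256912104434119 + 13505903950995 = 1554978530555709, q_9 = 6·5349404327894 + 281218906391 = 32377644873755 → 1554978530555709/32377644873755
APPEND 25: p_10 = 25·1554978530555709 + 256912104434119 = 39131375368326844, q_10 = 25·32377644873755 + 5349404327894 = 814790526171769 → 39131375368326844/814790526171769
APPEND 21: p_11 = 21·39131375368326844 + 1554978530555709 = 823313861265419433, q_11 = 21·814790526171769 + 32377644873755 = 17142978694480904 → 823313861265419433/17142978694480904
APPEND 42: p_12 = 42·823313861265419433 + 39131375368326844 = 34618313548515943030, q_12 = 42·17142978694480904 + 814790526171769 = 720819895694369737 → 34618313548515943030/720819895694369737
APPEND 3: p_13 = 3·34618313548515943030 + 823313861265419433 = 104678254506813248523, q_13 = 3·720819895694369737 + 17142978694480904 = 2179602665777590115 → 104678254506813248523/2179602665777590115
APPEND 16: p_14 = 16·104678254506813248523 + 34618313548515943030 = 1709470385657527919398, q_14 = 16·2179602665777590115 + 720819895694369737 = 35594462548135811577 → 1709470385657527919398/35594462548135811577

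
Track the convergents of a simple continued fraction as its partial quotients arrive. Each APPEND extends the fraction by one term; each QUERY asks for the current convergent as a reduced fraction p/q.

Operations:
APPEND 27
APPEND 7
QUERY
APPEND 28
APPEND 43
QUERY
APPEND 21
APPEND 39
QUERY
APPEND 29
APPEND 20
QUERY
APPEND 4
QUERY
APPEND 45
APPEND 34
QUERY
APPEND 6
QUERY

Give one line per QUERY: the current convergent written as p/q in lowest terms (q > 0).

APPEND 27: p_0 = 27·1 + 0 = 27, q_0 = 27·0 + 1 = 1 → 27/1
APPEND 7: p_1 = 7·27 + 1 = 190, q_1 = 7·1 + 0 = 7 → 190/7
APPEND 28: p_2 = 28·190 + 27 = 5347, q_2 = 28·7 + 1 = 197 → 5347/197
APPEND 43: p_3 = 43·5347 + 190 = 230111, q_3 = 43·197 + 7 = 8478 → 230111/8478
APPEND 21: p_4 = 21·230111 + 5347 = 4837678, q_4 = 21·8478 + 197 = 178235 → 4837678/178235
APPEND 39: p_5 = 39·4837678 + 230111 = 188899553, q_5 = 39·178235 + 8478 = 6959643 → 188899553/6959643
APPEND 29: p_6 = 29·188899553 + 4837678 = 5482924715, q_6 = 29·6959643 + 178235 = 202007882 → 5482924715/202007882
APPEND 20: p_7 = 20·5482924715 + 188899553 = 109847393853, q_7 = 20·202007882 + 6959643 = 4047117283 → 109847393853/4047117283
APPEND 4: p_8 = 4·109847393853 + 5482924715 = 444872500127, q_8 = 4·4047117283 + 202007882 = 16390477014 → 444872500127/16390477014
APPEND 45: p_9 = 45·444872500127 + 109847393853 = 20129109899568, q_9 = 45·16390477014 + 4047117283 = 741618582913 → 20129109899568/741618582913
APPEND 34: p_10 = 34·20129109899568 + 444872500127 = 684834609085439, q_10 = 34·741618582913 + 16390477014 = 25231422296056 → 684834609085439/25231422296056
APPEND 6: p_11 = 6·684834609085439 + 20129109899568 = 4129136764412202, q_11 = 6·25231422296056 + 741618582913 = 152130152359249 → 4129136764412202/152130152359249

190/7
230111/8478
188899553/6959643
109847393853/4047117283
444872500127/16390477014
684834609085439/25231422296056
4129136764412202/152130152359249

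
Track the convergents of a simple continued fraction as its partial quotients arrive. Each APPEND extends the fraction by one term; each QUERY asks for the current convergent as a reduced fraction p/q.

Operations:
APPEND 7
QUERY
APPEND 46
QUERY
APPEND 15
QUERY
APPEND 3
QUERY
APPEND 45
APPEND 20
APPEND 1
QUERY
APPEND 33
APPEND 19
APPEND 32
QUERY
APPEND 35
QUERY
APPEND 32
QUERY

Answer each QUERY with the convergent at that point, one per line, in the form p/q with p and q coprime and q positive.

7/1
323/46
4852/691
14879/2119
14177426/2019085
293600746525/41813292716
10285186109264/1464769768181
329419556242973/46914445874508

APPEND 7: p_0 = 7·1 + 0 = 7, q_0 = 7·0 + 1 = 1 → 7/1
APPEND 46: p_1 = 46·7 + 1 = 323, q_1 = 46·1 + 0 = 46 → 323/46
APPEND 15: p_2 = 15·323 + 7 = 4852, q_2 = 15·46 + 1 = 691 → 4852/691
APPEND 3: p_3 = 3·4852 + 323 = 14879, q_3 = 3·691 + 46 = 2119 → 14879/2119
APPEND 45: p_4 = 45·14879 + 4852 = 674407, q_4 = 45·2119 + 691 = 96046 → 674407/96046
APPEND 20: p_5 = 20·674407 + 14879 = 13503019, q_5 = 20·96046 + 2119 = 1923039 → 13503019/1923039
APPEND 1: p_6 = 1·13503019 + 674407 = 14177426, q_6 = 1·1923039 + 96046 = 2019085 → 14177426/2019085
APPEND 33: p_7 = 33·14177426 + 13503019 = 481358077, q_7 = 33·2019085 + 1923039 = 68552844 → 481358077/68552844
APPEND 19: p_8 = 19·481358077 + 14177426 = 9159980889, q_8 = 19·68552844 + 2019085 = 1304523121 → 9159980889/1304523121
APPEND 32: p_9 = 32·9159980889 + 481358077 = 293600746525, q_9 = 32·1304523121 + 68552844 = 41813292716 → 293600746525/41813292716
APPEND 35: p_10 = 35·293600746525 + 9159980889 = 10285186109264, q_10 = 35·41813292716 + 1304523121 = 1464769768181 → 10285186109264/1464769768181
APPEND 32: p_11 = 32·10285186109264 + 293600746525 = 329419556242973, q_11 = 32·1464769768181 + 41813292716 = 46914445874508 → 329419556242973/46914445874508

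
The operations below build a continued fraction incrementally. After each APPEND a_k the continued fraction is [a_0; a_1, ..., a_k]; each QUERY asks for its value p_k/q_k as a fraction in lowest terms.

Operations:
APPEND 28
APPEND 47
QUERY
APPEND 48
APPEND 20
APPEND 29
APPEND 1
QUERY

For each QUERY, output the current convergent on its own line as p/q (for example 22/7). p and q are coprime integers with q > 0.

APPEND 28: p_0 = 28·1 + 0 = 28, q_0 = 28·0 + 1 = 1 → 28/1
APPEND 47: p_1 = 47·28 + 1 = 1317, q_1 = 47·1 + 0 = 47 → 1317/47
APPEND 48: p_2 = 48·1317 + 28 = 63244, q_2 = 48·47 + 1 = 2257 → 63244/2257
APPEND 20: p_3 = 20·63244 + 1317 = 1266197, q_3 = 20·2257 + 47 = 45187 → 1266197/45187
APPEND 29: p_4 = 29·1266197 + 63244 = 36782957, q_4 = 29·45187 + 2257 = 1312680 → 36782957/1312680
APPEND 1: p_5 = 1·36782957 + 1266197 = 38049154, q_5 = 1·1312680 + 45187 = 1357867 → 38049154/1357867

1317/47
38049154/1357867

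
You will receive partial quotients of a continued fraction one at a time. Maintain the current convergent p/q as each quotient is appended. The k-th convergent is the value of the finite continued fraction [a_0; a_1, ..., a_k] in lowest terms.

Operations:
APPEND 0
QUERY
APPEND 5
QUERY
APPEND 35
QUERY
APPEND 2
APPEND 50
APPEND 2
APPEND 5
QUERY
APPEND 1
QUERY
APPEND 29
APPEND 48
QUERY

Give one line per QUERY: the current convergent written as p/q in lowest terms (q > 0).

APPEND 0: p_0 = 0·1 + 0 = 0, q_0 = 0·0 + 1 = 1 → 0/1
APPEND 5: p_1 = 5·0 + 1 = 1, q_1 = 5·1 + 0 = 5 → 1/5
APPEND 35: p_2 = 35·1 + 0 = 35, q_2 = 35·5 + 1 = 176 → 35/176
APPEND 2: p_3 = 2·35 + 1 = 71, q_3 = 2·176 + 5 = 357 → 71/357
APPEND 50: p_4 = 50·71 + 35 = 3585, q_4 = 50·357 + 176 = 18026 → 3585/18026
APPEND 2: p_5 = 2·3585 + 71 = 7241, q_5 = 2·18026 + 357 = 36409 → 7241/36409
APPEND 5: p_6 = 5·7241 + 3585 = 39790, q_6 = 5·36409 + 18026 = 200071 → 39790/200071
APPEND 1: p_7 = 1·39790 + 7241 = 47031, q_7 = 1·200071 + 36409 = 236480 → 47031/236480
APPEND 29: p_8 = 29·47031 + 39790 = 1403689, q_8 = 29·236480 + 200071 = 7057991 → 1403689/7057991
APPEND 48: p_9 = 48·1403689 + 47031 = 67424103, q_9 = 48·7057991 + 236480 = 339020048 → 67424103/339020048

0/1
1/5
35/176
39790/200071
47031/236480
67424103/339020048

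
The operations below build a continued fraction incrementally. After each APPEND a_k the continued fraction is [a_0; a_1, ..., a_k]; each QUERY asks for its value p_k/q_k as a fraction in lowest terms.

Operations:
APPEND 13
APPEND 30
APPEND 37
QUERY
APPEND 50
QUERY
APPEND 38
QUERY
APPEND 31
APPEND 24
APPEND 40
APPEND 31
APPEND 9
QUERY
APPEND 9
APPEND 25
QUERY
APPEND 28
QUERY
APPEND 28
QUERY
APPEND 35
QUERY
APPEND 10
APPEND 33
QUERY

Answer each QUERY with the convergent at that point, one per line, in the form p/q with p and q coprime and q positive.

14480/1111
724391/55580
27541338/2113151
230423723355866/17679610243815
52713543260543041/4044526691279840
1478078536076692635/113407821239076961
41438912553407936821/3179463521385434748
1451840017905354481370/111394631069729293141
481926530040934795248563/36976545180286115376355

APPEND 13: p_0 = 13·1 + 0 = 13, q_0 = 13·0 + 1 = 1 → 13/1
APPEND 30: p_1 = 30·13 + 1 = 391, q_1 = 30·1 + 0 = 30 → 391/30
APPEND 37: p_2 = 37·391 + 13 = 14480, q_2 = 37·30 + 1 = 1111 → 14480/1111
APPEND 50: p_3 = 50·14480 + 391 = 724391, q_3 = 50·1111 + 30 = 55580 → 724391/55580
APPEND 38: p_4 = 38·724391 + 14480 = 27541338, q_4 = 38·55580 + 1111 = 2113151 → 27541338/2113151
APPEND 31: p_5 = 31·27541338 + 724391 = 854505869, q_5 = 31·2113151 + 55580 = 65563261 → 854505869/65563261
APPEND 24: p_6 = 24·854505869 + 27541338 = 20535682194, q_6 = 24·65563261 + 2113151 = 1575631415 → 20535682194/1575631415
APPEND 40: p_7 = 40·20535682194 + 854505869 = 822281793629, q_7 = 40·1575631415 + 65563261 = 63090819861 → 822281793629/63090819861
APPEND 31: p_8 = 31·822281793629 + 20535682194 = 25511271284693, q_8 = 31·63090819861 + 1575631415 = 1957391047106 → 25511271284693/1957391047106
APPEND 9: p_9 = 9·25511271284693 + 822281793629 = 230423723355866, q_9 = 9·1957391047106 + 63090819861 = 17679610243815 → 230423723355866/17679610243815
APPEND 9: p_10 = 9·230423723355866 + 25511271284693 = 2099324781487487, q_10 = 9·17679610243815 + 1957391047106 = 161073883241441 → 2099324781487487/161073883241441
APPEND 25: p_11 = 25·2099324781487487 + 230423723355866 = 52713543260543041, q_11 = 25·161073883241441 + 17679610243815 = 4044526691279840 → 52713543260543041/4044526691279840
APPEND 28: p_12 = 28·52713543260543041 + 2099324781487487 = 1478078536076692635, q_12 = 28·4044526691279840 + 161073883241441 = 113407821239076961 → 1478078536076692635/113407821239076961
APPEND 28: p_13 = 28·1478078536076692635 + 52713543260543041 = 41438912553407936821, q_13 = 28·113407821239076961 + 4044526691279840 = 3179463521385434748 → 41438912553407936821/3179463521385434748
APPEND 35: p_14 = 35·41438912553407936821 + 1478078536076692635 = 1451840017905354481370, q_14 = 35·3179463521385434748 + 113407821239076961 = 111394631069729293141 → 1451840017905354481370/111394631069729293141
APPEND 10: p_15 = 10·1451840017905354481370 + 41438912553407936821 = 14559839091606952750521, q_15 = 10·111394631069729293141 + 3179463521385434748 = 1117125774218678366158 → 14559839091606952750521/1117125774218678366158
APPEND 33: p_16 = 33·14559839091606952750521 + 1451840017905354481370 = 481926530040934795248563, q_16 = 33·1117125774218678366158 + 111394631069729293141 = 36976545180286115376355 → 481926530040934795248563/36976545180286115376355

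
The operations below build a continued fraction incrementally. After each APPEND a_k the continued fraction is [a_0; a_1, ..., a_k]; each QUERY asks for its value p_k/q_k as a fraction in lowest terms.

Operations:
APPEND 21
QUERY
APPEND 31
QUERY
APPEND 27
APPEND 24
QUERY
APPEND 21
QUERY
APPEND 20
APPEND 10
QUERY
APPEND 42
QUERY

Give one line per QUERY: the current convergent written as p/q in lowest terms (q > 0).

21/1
652/31
423652/20143
8914317/423841
1796014237/85393471
75611307946/3595022745

APPEND 21: p_0 = 21·1 + 0 = 21, q_0 = 21·0 + 1 = 1 → 21/1
APPEND 31: p_1 = 31·21 + 1 = 652, q_1 = 31·1 + 0 = 31 → 652/31
APPEND 27: p_2 = 27·652 + 21 = 17625, q_2 = 27·31 + 1 = 838 → 17625/838
APPEND 24: p_3 = 24·17625 + 652 = 423652, q_3 = 24·838 + 31 = 20143 → 423652/20143
APPEND 21: p_4 = 21·423652 + 17625 = 8914317, q_4 = 21·20143 + 838 = 423841 → 8914317/423841
APPEND 20: p_5 = 20·8914317 + 423652 = 178709992, q_5 = 20·423841 + 20143 = 8496963 → 178709992/8496963
APPEND 10: p_6 = 10·178709992 + 8914317 = 1796014237, q_6 = 10·8496963 + 423841 = 85393471 → 1796014237/85393471
APPEND 42: p_7 = 42·1796014237 + 178709992 = 75611307946, q_7 = 42·85393471 + 8496963 = 3595022745 → 75611307946/3595022745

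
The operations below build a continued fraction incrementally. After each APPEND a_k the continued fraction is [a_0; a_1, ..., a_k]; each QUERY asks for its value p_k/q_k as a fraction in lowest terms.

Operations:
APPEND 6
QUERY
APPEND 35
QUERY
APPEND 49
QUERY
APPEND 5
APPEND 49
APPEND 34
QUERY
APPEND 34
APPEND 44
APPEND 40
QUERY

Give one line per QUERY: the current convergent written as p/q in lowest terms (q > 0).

6/1
211/35
10345/1716
86929042/14419549
5212766345437/864679260397

APPEND 6: p_0 = 6·1 + 0 = 6, q_0 = 6·0 + 1 = 1 → 6/1
APPEND 35: p_1 = 35·6 + 1 = 211, q_1 = 35·1 + 0 = 35 → 211/35
APPEND 49: p_2 = 49·211 + 6 = 10345, q_2 = 49·35 + 1 = 1716 → 10345/1716
APPEND 5: p_3 = 5·10345 + 211 = 51936, q_3 = 5·1716 + 35 = 8615 → 51936/8615
APPEND 49: p_4 = 49·51936 + 10345 = 2555209, q_4 = 49·8615 + 1716 = 423851 → 2555209/423851
APPEND 34: p_5 = 34·2555209 + 51936 = 86929042, q_5 = 34·423851 + 8615 = 14419549 → 86929042/14419549
APPEND 34: p_6 = 34·86929042 + 2555209 = 2958142637, q_6 = 34·14419549 + 423851 = 490688517 → 2958142637/490688517
APPEND 44: p_7 = 44·2958142637 + 86929042 = 130245205070, q_7 = 44·490688517 + 14419549 = 21604714297 → 130245205070/21604714297
APPEND 40: p_8 = 40·130245205070 + 2958142637 = 5212766345437, q_8 = 40·21604714297 + 490688517 = 864679260397 → 5212766345437/864679260397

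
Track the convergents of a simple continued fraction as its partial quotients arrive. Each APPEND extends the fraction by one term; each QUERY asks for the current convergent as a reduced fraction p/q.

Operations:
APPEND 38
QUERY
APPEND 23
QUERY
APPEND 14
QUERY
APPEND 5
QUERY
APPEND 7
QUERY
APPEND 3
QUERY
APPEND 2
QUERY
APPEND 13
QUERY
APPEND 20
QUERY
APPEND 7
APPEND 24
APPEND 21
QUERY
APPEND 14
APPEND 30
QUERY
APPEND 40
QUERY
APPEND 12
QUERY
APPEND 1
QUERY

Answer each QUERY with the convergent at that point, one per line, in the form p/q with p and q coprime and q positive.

APPEND 38: p_0 = 38·1 + 0 = 38, q_0 = 38·0 + 1 = 1 → 38/1
APPEND 23: p_1 = 23·38 + 1 = 875, q_1 = 23·1 + 0 = 23 → 875/23
APPEND 14: p_2 = 14·875 + 38 = 12288, q_2 = 14·23 + 1 = 323 → 12288/323
APPEND 5: p_3 = 5·12288 + 875 = 62315, q_3 = 5·323 + 23 = 1638 → 62315/1638
APPEND 7: p_4 = 7·62315 + 12288 = 448493, q_4 = 7·1638 + 323 = 11789 → 448493/11789
APPEND 3: p_5 = 3·448493 + 62315 = 1407794, q_5 = 3·11789 + 1638 = 37005 → 1407794/37005
APPEND 2: p_6 = 2·1407794 + 448493 = 3264081, q_6 = 2·37005 + 11789 = 85799 → 3264081/85799
APPEND 13: p_7 = 13·3264081 + 1407794 = 43840847, q_7 = 13·85799 + 37005 = 1152392 → 43840847/1152392
APPEND 20: p_8 = 20·43840847 + 3264081 = 880081021, q_8 = 20·1152392 + 85799 = 23133639 → 880081021/23133639
APPEND 7: p_9 = 7·880081021 + 43840847 = 6204407994, q_9 = 7·23133639 + 1152392 = 163087865 → 6204407994/163087865
APPEND 24: p_10 = 24·6204407994 + 880081021 = 149785872877, q_10 = 24·163087865 + 23133639 = 3937242399 → 149785872877/3937242399
APPEND 21: p_11 = 21·149785872877 + 6204407994 = 3151707738411, q_11 = 21·3937242399 + 163087865 = 82845178244 → 3151707738411/82845178244
APPEND 14: p_12 = 14·3151707738411 + 149785872877 = 44273694210631, q_12 = 14·82845178244 + 3937242399 = 1163769737815 → 44273694210631/1163769737815
APPEND 30: p_13 = 30·44273694210631 + 3151707738411 = 1331362534057341, q_13 = 30·1163769737815 + 82845178244 = 34995937312694 → 1331362534057341/34995937312694
APPEND 40: p_14 = 40·1331362534057341 + 44273694210631 = 53298775056504271, q_14 = 40·34995937312694 + 1163769737815 = 1401001262245575 → 53298775056504271/1401001262245575
APPEND 12: p_15 = 12·53298775056504271 + 1331362534057341 = 640916663212108593, q_15 = 12·1401001262245575 + 34995937312694 = 16847011084259594 → 640916663212108593/16847011084259594
APPEND 1: p_16 = 1·640916663212108593 + 53298775056504271 = 694215438268612864, q_16 = 1·16847011084259594 + 1401001262245575 = 18248012346505169 → 694215438268612864/18248012346505169

38/1
875/23
12288/323
62315/1638
448493/11789
1407794/37005
3264081/85799
43840847/1152392
880081021/23133639
3151707738411/82845178244
1331362534057341/34995937312694
53298775056504271/1401001262245575
640916663212108593/16847011084259594
694215438268612864/18248012346505169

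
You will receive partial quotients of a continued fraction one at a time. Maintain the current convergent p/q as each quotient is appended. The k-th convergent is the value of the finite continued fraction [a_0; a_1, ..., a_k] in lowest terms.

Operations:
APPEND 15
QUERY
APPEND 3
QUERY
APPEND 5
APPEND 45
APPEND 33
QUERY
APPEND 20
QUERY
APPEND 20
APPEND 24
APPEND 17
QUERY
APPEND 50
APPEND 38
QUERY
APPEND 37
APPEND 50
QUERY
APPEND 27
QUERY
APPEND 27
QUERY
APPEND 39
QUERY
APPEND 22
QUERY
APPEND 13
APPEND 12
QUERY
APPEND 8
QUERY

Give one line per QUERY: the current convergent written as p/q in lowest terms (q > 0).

APPEND 15: p_0 = 15·1 + 0 = 15, q_0 = 15·0 + 1 = 1 → 15/1
APPEND 3: p_1 = 3·15 + 1 = 46, q_1 = 3·1 + 0 = 3 → 46/3
APPEND 5: p_2 = 5·46 + 15 = 245, q_2 = 5·3 + 1 = 16 → 245/16
APPEND 45: p_3 = 45·245 + 46 = 11071, q_3 = 45·16 + 3 = 723 → 11071/723
APPEND 33: p_4 = 33·11071 + 245 = 365588, q_4 = 33·723 + 16 = 23875 → 365588/23875
APPEND 20: p_5 = 20·365588 + 11071 = 7322831, q_5 = 20·23875 + 723 = 478223 → 7322831/478223
APPEND 20: p_6 = 20·7322831 + 365588 = 146822208, q_6 = 20·478223 + 23875 = 9588335 → 146822208/9588335
APPEND 24: p_7 = 24·146822208 + 7322831 = 3531055823, q_7 = 24·9588335 + 478223 = 230598263 → 3531055823/230598263
APPEND 17: p_8 = 17·3531055823 + 146822208 = 60174771199, q_8 = 17·230598263 + 9588335 = 3929758806 → 60174771199/3929758806
APPEND 50: p_9 = 50·60174771199 + 3531055823 = 3012269615773, q_9 = 50·3929758806 + 230598263 = 196718538563 → 3012269615773/196718538563
APPEND 38: p_10 = 38·3012269615773 + 60174771199 = 114526420170573, q_10 = 38·196718538563 + 3929758806 = 7479234224200 → 114526420170573/7479234224200
APPEND 37: p_11 = 37·114526420170573 + 3012269615773 = 4240489815926974, q_11 = 37·7479234224200 + 196718538563 = 276928384833963 → 4240489815926974/276928384833963
APPEND 50: p_12 = 50·4240489815926974 + 114526420170573 = 212139017216519273, q_12 = 50·276928384833963 + 7479234224200 = 13853898475922350 → 212139017216519273/13853898475922350
APPEND 27: p_13 = 27·212139017216519273 + 4240489815926974 = 5731993954661947345, q_13 = 27·13853898475922350 + 276928384833963 = 374332187234737413 → 5731993954661947345/374332187234737413
APPEND 27: p_14 = 27·5731993954661947345 + 212139017216519273 = 154975975793089097588, q_14 = 27·374332187234737413 + 13853898475922350 = 10120822953813832501 → 154975975793089097588/10120822953813832501
APPEND 39: p_15 = 39·154975975793089097588 + 5731993954661947345 = 6049795049885136753277, q_15 = 39·10120822953813832501 + 374332187234737413 = 395086427385974204952 → 6049795049885136753277/395086427385974204952
APPEND 22: p_16 = 22·6049795049885136753277 + 154975975793089097588 = 133250467073266097669682, q_16 = 22·395086427385974204952 + 10120822953813832501 = 8702022225445246341445 → 133250467073266097669682/8702022225445246341445
APPEND 13: p_17 = 13·133250467073266097669682 + 6049795049885136753277 = 1738305867002344406459143, q_17 = 13·8702022225445246341445 + 395086427385974204952 = 113521375358174176643737 → 1738305867002344406459143/113521375358174176643737
APPEND 12: p_18 = 12·1738305867002344406459143 + 133250467073266097669682 = 20992920871101398975179398, q_18 = 12·113521375358174176643737 + 8702022225445246341445 = 1370958526523535366066289 → 20992920871101398975179398/1370958526523535366066289
APPEND 8: p_19 = 8·20992920871101398975179398 + 1738305867002344406459143 = 169681672835813536207894327, q_19 = 8·1370958526523535366066289 + 113521375358174176643737 = 11081189587546457105174049 → 169681672835813536207894327/11081189587546457105174049

15/1
46/3
365588/23875
7322831/478223
60174771199/3929758806
114526420170573/7479234224200
212139017216519273/13853898475922350
5731993954661947345/374332187234737413
154975975793089097588/10120822953813832501
6049795049885136753277/395086427385974204952
133250467073266097669682/8702022225445246341445
20992920871101398975179398/1370958526523535366066289
169681672835813536207894327/11081189587546457105174049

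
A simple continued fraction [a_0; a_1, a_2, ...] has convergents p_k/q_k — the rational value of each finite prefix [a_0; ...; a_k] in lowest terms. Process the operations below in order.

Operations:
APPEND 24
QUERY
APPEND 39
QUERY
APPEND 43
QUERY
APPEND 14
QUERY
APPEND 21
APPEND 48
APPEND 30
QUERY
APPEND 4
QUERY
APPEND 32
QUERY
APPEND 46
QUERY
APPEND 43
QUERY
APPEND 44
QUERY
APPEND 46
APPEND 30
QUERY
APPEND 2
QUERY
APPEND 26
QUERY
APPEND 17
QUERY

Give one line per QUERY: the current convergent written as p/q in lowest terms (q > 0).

24/1
937/39
40315/1678
565347/23531
17183019892/715195519
69304449811/2884605399
2234925413844/93022568287
102875873486635/4281922746601
4425897485339149/184215700672130
194842365228409191/8109772752320321
269210083304993267241/11205122641974527201
547387341307978696417/22783479046256461298
14501280957312439374083/603575577844642520949
247069163615619448055828/10283568302405179317431

APPEND 24: p_0 = 24·1 + 0 = 24, q_0 = 24·0 + 1 = 1 → 24/1
APPEND 39: p_1 = 39·24 + 1 = 937, q_1 = 39·1 + 0 = 39 → 937/39
APPEND 43: p_2 = 43·937 + 24 = 40315, q_2 = 43·39 + 1 = 1678 → 40315/1678
APPEND 14: p_3 = 14·40315 + 937 = 565347, q_3 = 14·1678 + 39 = 23531 → 565347/23531
APPEND 21: p_4 = 21·565347 + 40315 = 11912602, q_4 = 21·23531 + 1678 = 495829 → 11912602/495829
APPEND 48: p_5 = 48·11912602 + 565347 = 572370243, q_5 = 48·495829 + 23531 = 23823323 → 572370243/23823323
APPEND 30: p_6 = 30·572370243 + 11912602 = 17183019892, q_6 = 30·23823323 + 495829 = 715195519 → 17183019892/715195519
APPEND 4: p_7 = 4·17183019892 + 572370243 = 69304449811, q_7 = 4·715195519 + 23823323 = 2884605399 → 69304449811/2884605399
APPEND 32: p_8 = 32·69304449811 + 17183019892 = 2234925413844, q_8 = 32·2884605399 + 715195519 = 93022568287 → 2234925413844/93022568287
APPEND 46: p_9 = 46·2234925413844 + 69304449811 = 102875873486635, q_9 = 46·93022568287 + 2884605399 = 4281922746601 → 102875873486635/4281922746601
APPEND 43: p_10 = 43·102875873486635 + 2234925413844 = 4425897485339149, q_10 = 43·4281922746601 + 93022568287 = 184215700672130 → 4425897485339149/184215700672130
APPEND 44: p_11 = 44·4425897485339149 + 102875873486635 = 194842365228409191, q_11 = 44·184215700672130 + 4281922746601 = 8109772752320321 → 194842365228409191/8109772752320321
APPEND 46: p_12 = 46·194842365228409191 + 4425897485339149 = 8967174697992161935, q_12 = 46·8109772752320321 + 184215700672130 = 373233762307406896 → 8967174697992161935/373233762307406896
APPEND 30: p_13 = 30·8967174697992161935 + 194842365228409191 = 269210083304993267241, q_13 = 30·373233762307406896 + 8109772752320321 = 11205122641974527201 → 269210083304993267241/11205122641974527201
APPEND 2: p_14 = 2·269210083304993267241 + 8967174697992161935 = 547387341307978696417, q_14 = 2·11205122641974527201 + 373233762307406896 = 22783479046256461298 → 547387341307978696417/22783479046256461298
APPEND 26: p_15 = 26·547387341307978696417 + 269210083304993267241 = 14501280957312439374083, q_15 = 26·22783479046256461298 + 11205122641974527201 = 603575577844642520949 → 14501280957312439374083/603575577844642520949
APPEND 17: p_16 = 17·14501280957312439374083 + 547387341307978696417 = 247069163615619448055828, q_16 = 17·603575577844642520949 + 22783479046256461298 = 10283568302405179317431 → 247069163615619448055828/10283568302405179317431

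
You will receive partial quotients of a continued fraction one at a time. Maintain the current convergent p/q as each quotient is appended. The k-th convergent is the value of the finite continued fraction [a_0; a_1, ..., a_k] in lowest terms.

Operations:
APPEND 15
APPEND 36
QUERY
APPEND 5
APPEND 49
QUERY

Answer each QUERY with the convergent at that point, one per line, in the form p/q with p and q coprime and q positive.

APPEND 15: p_0 = 15·1 + 0 = 15, q_0 = 15·0 + 1 = 1 → 15/1
APPEND 36: p_1 = 36·15 + 1 = 541, q_1 = 36·1 + 0 = 36 → 541/36
APPEND 5: p_2 = 5·541 + 15 = 2720, q_2 = 5·36 + 1 = 181 → 2720/181
APPEND 49: p_3 = 49·2720 + 541 = 133821, q_3 = 49·181 + 36 = 8905 → 133821/8905

541/36
133821/8905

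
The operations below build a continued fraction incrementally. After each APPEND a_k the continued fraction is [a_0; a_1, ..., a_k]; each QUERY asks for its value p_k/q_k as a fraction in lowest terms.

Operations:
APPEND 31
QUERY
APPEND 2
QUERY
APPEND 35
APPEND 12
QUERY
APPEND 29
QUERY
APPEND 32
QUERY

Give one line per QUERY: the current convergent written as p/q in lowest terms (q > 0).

31/1
63/2
26895/854
782191/24837
25057007/795638

APPEND 31: p_0 = 31·1 + 0 = 31, q_0 = 31·0 + 1 = 1 → 31/1
APPEND 2: p_1 = 2·31 + 1 = 63, q_1 = 2·1 + 0 = 2 → 63/2
APPEND 35: p_2 = 35·63 + 31 = 2236, q_2 = 35·2 + 1 = 71 → 2236/71
APPEND 12: p_3 = 12·2236 + 63 = 26895, q_3 = 12·71 + 2 = 854 → 26895/854
APPEND 29: p_4 = 29·26895 + 2236 = 782191, q_4 = 29·854 + 71 = 24837 → 782191/24837
APPEND 32: p_5 = 32·782191 + 26895 = 25057007, q_5 = 32·24837 + 854 = 795638 → 25057007/795638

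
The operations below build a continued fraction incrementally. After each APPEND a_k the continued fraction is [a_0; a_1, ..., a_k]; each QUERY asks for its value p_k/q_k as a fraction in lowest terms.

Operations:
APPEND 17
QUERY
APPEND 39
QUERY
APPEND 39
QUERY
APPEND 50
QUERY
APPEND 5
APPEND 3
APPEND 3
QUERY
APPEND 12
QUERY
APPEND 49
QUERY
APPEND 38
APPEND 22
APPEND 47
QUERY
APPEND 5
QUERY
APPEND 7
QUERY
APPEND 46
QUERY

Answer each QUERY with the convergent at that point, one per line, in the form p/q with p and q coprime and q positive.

APPEND 17: p_0 = 17·1 + 0 = 17, q_0 = 17·0 + 1 = 1 → 17/1
APPEND 39: p_1 = 39·17 + 1 = 664, q_1 = 39·1 + 0 = 39 → 664/39
APPEND 39: p_2 = 39·664 + 17 = 25913, q_2 = 39·39 + 1 = 1522 → 25913/1522
APPEND 50: p_3 = 50·25913 + 664 = 1296314, q_3 = 50·1522 + 39 = 76139 → 1296314/76139
APPEND 5: p_4 = 5·1296314 + 25913 = 6507483, q_4 = 5·76139 + 1522 = 382217 → 6507483/382217
APPEND 3: p_5 = 3·6507483 + 1296314 = 20818763, q_5 = 3·382217 + 76139 = 1222790 → 20818763/1222790
APPEND 3: p_6 = 3·20818763 + 6507483 = 68963772, q_6 = 3·1222790 + 382217 = 4050587 → 68963772/4050587
APPEND 12: p_7 = 12·68963772 + 20818763 = 848384027, q_7 = 12·4050587 + 1222790 = 49829834 → 848384027/49829834
APPEND 49: p_8 = 49·848384027 + 68963772 = 41639781095, q_8 = 49·49829834 + 4050587 = 2445712453 → 41639781095/2445712453
APPEND 38: p_9 = 38·41639781095 + 848384027 = 1583160065637, q_9 = 38·2445712453 + 49829834 = 92986903048 → 1583160065637/92986903048
APPEND 22: p_10 = 22·1583160065637 + 41639781095 = 34871161225109, q_10 = 22·92986903048 + 2445712453 = 2048157579509 → 34871161225109/2048157579509
APPEND 47: p_11 = 47·34871161225109 + 1583160065637 = 1640527737645760, q_11 = 47·2048157579509 + 92986903048 = 96356393139971 → 1640527737645760/96356393139971
APPEND 5: p_12 = 5·1640527737645760 + 34871161225109 = 8237509849453909, q_12 = 5·96356393139971 + 2048157579509 = 483830123279364 → 8237509849453909/483830123279364
APPEND 7: p_13 = 7·8237509849453909 + 1640527737645760 = 59303096683823123, q_13 = 7·483830123279364 + 96356393139971 = 3483167256095519 → 59303096683823123/3483167256095519
APPEND 46: p_14 = 46·59303096683823123 + 8237509849453909 = 2736179957305317567, q_14 = 46·3483167256095519 + 483830123279364 = 160709523903673238 → 2736179957305317567/160709523903673238

17/1
664/39
25913/1522
1296314/76139
68963772/4050587
848384027/49829834
41639781095/2445712453
1640527737645760/96356393139971
8237509849453909/483830123279364
59303096683823123/3483167256095519
2736179957305317567/160709523903673238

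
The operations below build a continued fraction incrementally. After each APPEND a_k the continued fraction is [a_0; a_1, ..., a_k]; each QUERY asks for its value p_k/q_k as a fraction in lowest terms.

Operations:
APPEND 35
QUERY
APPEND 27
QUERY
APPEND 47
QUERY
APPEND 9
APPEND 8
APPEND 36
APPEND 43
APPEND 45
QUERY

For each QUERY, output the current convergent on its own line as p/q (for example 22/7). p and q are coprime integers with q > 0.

APPEND 35: p_0 = 35·1 + 0 = 35, q_0 = 35·0 + 1 = 1 → 35/1
APPEND 27: p_1 = 27·35 + 1 = 946, q_1 = 27·1 + 0 = 27 → 946/27
APPEND 47: p_2 = 47·946 + 35 = 44497, q_2 = 47·27 + 1 = 1270 → 44497/1270
APPEND 9: p_3 = 9·44497 + 946 = 401419, q_3 = 9·1270 + 27 = 11457 → 401419/11457
APPEND 8: p_4 = 8·401419 + 44497 = 3255849, q_4 = 8·11457 + 1270 = 92926 → 3255849/92926
APPEND 36: p_5 = 36·3255849 + 401419 = 117611983, q_5 = 36·92926 + 11457 = 3356793 → 117611983/3356793
APPEND 43: p_6 = 43·117611983 + 3255849 = 5060571118, q_6 = 43·3356793 + 92926 = 144435025 → 5060571118/144435025
APPEND 45: p_7 = 45·5060571118 + 117611983 = 227843312293, q_7 = 45·144435025 + 3356793 = 6502932918 → 227843312293/6502932918

35/1
946/27
44497/1270
227843312293/6502932918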